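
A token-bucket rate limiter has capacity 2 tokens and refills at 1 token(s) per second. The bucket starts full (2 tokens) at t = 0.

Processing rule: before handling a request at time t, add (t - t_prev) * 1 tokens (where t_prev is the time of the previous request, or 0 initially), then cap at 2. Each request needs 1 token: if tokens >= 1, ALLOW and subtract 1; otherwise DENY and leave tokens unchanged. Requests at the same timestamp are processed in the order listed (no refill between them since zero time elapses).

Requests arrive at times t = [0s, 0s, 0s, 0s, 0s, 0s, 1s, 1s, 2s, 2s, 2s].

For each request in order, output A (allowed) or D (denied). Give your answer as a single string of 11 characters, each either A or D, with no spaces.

Answer: AADDDDADADD

Derivation:
Simulating step by step:
  req#1 t=0s: ALLOW
  req#2 t=0s: ALLOW
  req#3 t=0s: DENY
  req#4 t=0s: DENY
  req#5 t=0s: DENY
  req#6 t=0s: DENY
  req#7 t=1s: ALLOW
  req#8 t=1s: DENY
  req#9 t=2s: ALLOW
  req#10 t=2s: DENY
  req#11 t=2s: DENY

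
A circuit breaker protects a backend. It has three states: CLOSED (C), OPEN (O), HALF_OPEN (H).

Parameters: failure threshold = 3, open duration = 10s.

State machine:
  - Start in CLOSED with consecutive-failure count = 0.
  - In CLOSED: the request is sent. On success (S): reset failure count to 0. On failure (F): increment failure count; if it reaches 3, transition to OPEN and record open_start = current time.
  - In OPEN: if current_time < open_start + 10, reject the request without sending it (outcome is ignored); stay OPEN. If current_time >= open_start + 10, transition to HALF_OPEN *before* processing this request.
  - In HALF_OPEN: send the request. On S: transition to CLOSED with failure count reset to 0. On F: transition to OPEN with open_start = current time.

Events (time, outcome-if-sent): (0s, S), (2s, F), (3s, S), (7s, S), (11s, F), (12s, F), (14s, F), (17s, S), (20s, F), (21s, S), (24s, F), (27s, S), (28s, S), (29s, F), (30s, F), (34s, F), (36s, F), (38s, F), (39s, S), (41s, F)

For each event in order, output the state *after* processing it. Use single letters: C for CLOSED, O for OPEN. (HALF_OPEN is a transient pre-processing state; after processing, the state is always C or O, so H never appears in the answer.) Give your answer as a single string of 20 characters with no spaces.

Answer: CCCCCCOOOOOOOOOOOOOO

Derivation:
State after each event:
  event#1 t=0s outcome=S: state=CLOSED
  event#2 t=2s outcome=F: state=CLOSED
  event#3 t=3s outcome=S: state=CLOSED
  event#4 t=7s outcome=S: state=CLOSED
  event#5 t=11s outcome=F: state=CLOSED
  event#6 t=12s outcome=F: state=CLOSED
  event#7 t=14s outcome=F: state=OPEN
  event#8 t=17s outcome=S: state=OPEN
  event#9 t=20s outcome=F: state=OPEN
  event#10 t=21s outcome=S: state=OPEN
  event#11 t=24s outcome=F: state=OPEN
  event#12 t=27s outcome=S: state=OPEN
  event#13 t=28s outcome=S: state=OPEN
  event#14 t=29s outcome=F: state=OPEN
  event#15 t=30s outcome=F: state=OPEN
  event#16 t=34s outcome=F: state=OPEN
  event#17 t=36s outcome=F: state=OPEN
  event#18 t=38s outcome=F: state=OPEN
  event#19 t=39s outcome=S: state=OPEN
  event#20 t=41s outcome=F: state=OPEN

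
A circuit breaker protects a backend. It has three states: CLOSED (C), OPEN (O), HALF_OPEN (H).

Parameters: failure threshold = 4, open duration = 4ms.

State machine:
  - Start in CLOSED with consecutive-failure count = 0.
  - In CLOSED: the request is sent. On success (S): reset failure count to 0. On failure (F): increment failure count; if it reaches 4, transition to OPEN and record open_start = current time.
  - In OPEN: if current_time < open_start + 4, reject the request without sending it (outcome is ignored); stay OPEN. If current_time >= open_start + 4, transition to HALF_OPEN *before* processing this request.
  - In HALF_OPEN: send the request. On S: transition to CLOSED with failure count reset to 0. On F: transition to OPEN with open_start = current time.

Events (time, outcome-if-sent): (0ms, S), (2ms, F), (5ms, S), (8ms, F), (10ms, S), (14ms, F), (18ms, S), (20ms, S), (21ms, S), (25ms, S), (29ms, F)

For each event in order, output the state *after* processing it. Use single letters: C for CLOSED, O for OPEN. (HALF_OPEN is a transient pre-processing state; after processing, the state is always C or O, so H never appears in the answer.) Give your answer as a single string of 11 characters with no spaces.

Answer: CCCCCCCCCCC

Derivation:
State after each event:
  event#1 t=0ms outcome=S: state=CLOSED
  event#2 t=2ms outcome=F: state=CLOSED
  event#3 t=5ms outcome=S: state=CLOSED
  event#4 t=8ms outcome=F: state=CLOSED
  event#5 t=10ms outcome=S: state=CLOSED
  event#6 t=14ms outcome=F: state=CLOSED
  event#7 t=18ms outcome=S: state=CLOSED
  event#8 t=20ms outcome=S: state=CLOSED
  event#9 t=21ms outcome=S: state=CLOSED
  event#10 t=25ms outcome=S: state=CLOSED
  event#11 t=29ms outcome=F: state=CLOSED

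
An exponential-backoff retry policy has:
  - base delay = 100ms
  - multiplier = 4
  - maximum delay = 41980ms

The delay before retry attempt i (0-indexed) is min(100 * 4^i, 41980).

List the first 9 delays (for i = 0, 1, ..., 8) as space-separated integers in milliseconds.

Computing each delay:
  i=0: min(100*4^0, 41980) = 100
  i=1: min(100*4^1, 41980) = 400
  i=2: min(100*4^2, 41980) = 1600
  i=3: min(100*4^3, 41980) = 6400
  i=4: min(100*4^4, 41980) = 25600
  i=5: min(100*4^5, 41980) = 41980
  i=6: min(100*4^6, 41980) = 41980
  i=7: min(100*4^7, 41980) = 41980
  i=8: min(100*4^8, 41980) = 41980

Answer: 100 400 1600 6400 25600 41980 41980 41980 41980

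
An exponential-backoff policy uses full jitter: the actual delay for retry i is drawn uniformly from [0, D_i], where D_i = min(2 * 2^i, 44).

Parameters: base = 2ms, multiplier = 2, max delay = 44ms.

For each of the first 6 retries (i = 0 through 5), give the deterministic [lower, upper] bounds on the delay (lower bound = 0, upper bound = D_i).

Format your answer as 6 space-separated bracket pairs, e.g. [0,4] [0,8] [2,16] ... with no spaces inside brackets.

Computing bounds per retry:
  i=0: D_i=min(2*2^0,44)=2, bounds=[0,2]
  i=1: D_i=min(2*2^1,44)=4, bounds=[0,4]
  i=2: D_i=min(2*2^2,44)=8, bounds=[0,8]
  i=3: D_i=min(2*2^3,44)=16, bounds=[0,16]
  i=4: D_i=min(2*2^4,44)=32, bounds=[0,32]
  i=5: D_i=min(2*2^5,44)=44, bounds=[0,44]

Answer: [0,2] [0,4] [0,8] [0,16] [0,32] [0,44]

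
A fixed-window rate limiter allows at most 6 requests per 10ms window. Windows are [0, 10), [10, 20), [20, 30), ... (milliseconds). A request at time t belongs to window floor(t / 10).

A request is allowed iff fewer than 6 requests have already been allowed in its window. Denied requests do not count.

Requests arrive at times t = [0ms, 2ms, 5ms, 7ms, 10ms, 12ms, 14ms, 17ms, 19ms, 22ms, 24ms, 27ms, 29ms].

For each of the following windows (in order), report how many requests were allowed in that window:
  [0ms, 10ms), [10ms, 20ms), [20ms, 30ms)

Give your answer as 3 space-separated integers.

Processing requests:
  req#1 t=0ms (window 0): ALLOW
  req#2 t=2ms (window 0): ALLOW
  req#3 t=5ms (window 0): ALLOW
  req#4 t=7ms (window 0): ALLOW
  req#5 t=10ms (window 1): ALLOW
  req#6 t=12ms (window 1): ALLOW
  req#7 t=14ms (window 1): ALLOW
  req#8 t=17ms (window 1): ALLOW
  req#9 t=19ms (window 1): ALLOW
  req#10 t=22ms (window 2): ALLOW
  req#11 t=24ms (window 2): ALLOW
  req#12 t=27ms (window 2): ALLOW
  req#13 t=29ms (window 2): ALLOW

Allowed counts by window: 4 5 4

Answer: 4 5 4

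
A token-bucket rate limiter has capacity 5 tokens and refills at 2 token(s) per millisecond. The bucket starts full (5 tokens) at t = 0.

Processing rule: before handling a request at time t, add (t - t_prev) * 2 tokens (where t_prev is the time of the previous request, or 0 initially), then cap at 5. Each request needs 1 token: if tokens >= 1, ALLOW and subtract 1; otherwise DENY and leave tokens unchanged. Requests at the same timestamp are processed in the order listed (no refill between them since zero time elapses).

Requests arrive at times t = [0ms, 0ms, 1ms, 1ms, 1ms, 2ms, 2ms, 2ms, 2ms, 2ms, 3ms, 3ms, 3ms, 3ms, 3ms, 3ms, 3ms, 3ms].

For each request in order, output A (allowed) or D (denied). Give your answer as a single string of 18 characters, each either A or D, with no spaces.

Answer: AAAAAAAAADAADDDDDD

Derivation:
Simulating step by step:
  req#1 t=0ms: ALLOW
  req#2 t=0ms: ALLOW
  req#3 t=1ms: ALLOW
  req#4 t=1ms: ALLOW
  req#5 t=1ms: ALLOW
  req#6 t=2ms: ALLOW
  req#7 t=2ms: ALLOW
  req#8 t=2ms: ALLOW
  req#9 t=2ms: ALLOW
  req#10 t=2ms: DENY
  req#11 t=3ms: ALLOW
  req#12 t=3ms: ALLOW
  req#13 t=3ms: DENY
  req#14 t=3ms: DENY
  req#15 t=3ms: DENY
  req#16 t=3ms: DENY
  req#17 t=3ms: DENY
  req#18 t=3ms: DENY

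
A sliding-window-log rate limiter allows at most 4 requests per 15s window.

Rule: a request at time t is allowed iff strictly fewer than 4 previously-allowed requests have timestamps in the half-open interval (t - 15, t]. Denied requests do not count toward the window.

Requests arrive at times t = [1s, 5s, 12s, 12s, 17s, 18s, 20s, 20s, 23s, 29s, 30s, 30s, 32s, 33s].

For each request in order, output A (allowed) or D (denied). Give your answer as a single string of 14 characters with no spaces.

Answer: AAAAADADDAADAD

Derivation:
Tracking allowed requests in the window:
  req#1 t=1s: ALLOW
  req#2 t=5s: ALLOW
  req#3 t=12s: ALLOW
  req#4 t=12s: ALLOW
  req#5 t=17s: ALLOW
  req#6 t=18s: DENY
  req#7 t=20s: ALLOW
  req#8 t=20s: DENY
  req#9 t=23s: DENY
  req#10 t=29s: ALLOW
  req#11 t=30s: ALLOW
  req#12 t=30s: DENY
  req#13 t=32s: ALLOW
  req#14 t=33s: DENY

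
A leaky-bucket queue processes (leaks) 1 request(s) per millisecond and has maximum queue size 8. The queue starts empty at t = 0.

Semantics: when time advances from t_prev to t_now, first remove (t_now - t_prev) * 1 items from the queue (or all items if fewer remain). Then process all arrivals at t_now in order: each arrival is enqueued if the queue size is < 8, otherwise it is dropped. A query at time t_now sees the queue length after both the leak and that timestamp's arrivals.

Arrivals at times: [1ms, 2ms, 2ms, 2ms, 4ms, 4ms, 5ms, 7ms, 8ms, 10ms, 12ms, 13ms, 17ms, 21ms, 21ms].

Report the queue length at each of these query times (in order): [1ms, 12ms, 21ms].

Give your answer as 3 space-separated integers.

Answer: 1 1 2

Derivation:
Queue lengths at query times:
  query t=1ms: backlog = 1
  query t=12ms: backlog = 1
  query t=21ms: backlog = 2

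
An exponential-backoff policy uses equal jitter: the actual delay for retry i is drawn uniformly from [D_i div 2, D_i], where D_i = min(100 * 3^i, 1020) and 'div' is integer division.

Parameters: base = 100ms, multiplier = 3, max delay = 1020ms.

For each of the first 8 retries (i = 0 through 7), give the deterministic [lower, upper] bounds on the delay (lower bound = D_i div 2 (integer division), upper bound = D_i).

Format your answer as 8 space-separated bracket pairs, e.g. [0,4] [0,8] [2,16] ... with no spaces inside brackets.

Computing bounds per retry:
  i=0: D_i=min(100*3^0,1020)=100, bounds=[50,100]
  i=1: D_i=min(100*3^1,1020)=300, bounds=[150,300]
  i=2: D_i=min(100*3^2,1020)=900, bounds=[450,900]
  i=3: D_i=min(100*3^3,1020)=1020, bounds=[510,1020]
  i=4: D_i=min(100*3^4,1020)=1020, bounds=[510,1020]
  i=5: D_i=min(100*3^5,1020)=1020, bounds=[510,1020]
  i=6: D_i=min(100*3^6,1020)=1020, bounds=[510,1020]
  i=7: D_i=min(100*3^7,1020)=1020, bounds=[510,1020]

Answer: [50,100] [150,300] [450,900] [510,1020] [510,1020] [510,1020] [510,1020] [510,1020]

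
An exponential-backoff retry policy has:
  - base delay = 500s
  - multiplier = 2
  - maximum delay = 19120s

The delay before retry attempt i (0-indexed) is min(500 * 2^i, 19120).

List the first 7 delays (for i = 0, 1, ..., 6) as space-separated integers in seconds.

Answer: 500 1000 2000 4000 8000 16000 19120

Derivation:
Computing each delay:
  i=0: min(500*2^0, 19120) = 500
  i=1: min(500*2^1, 19120) = 1000
  i=2: min(500*2^2, 19120) = 2000
  i=3: min(500*2^3, 19120) = 4000
  i=4: min(500*2^4, 19120) = 8000
  i=5: min(500*2^5, 19120) = 16000
  i=6: min(500*2^6, 19120) = 19120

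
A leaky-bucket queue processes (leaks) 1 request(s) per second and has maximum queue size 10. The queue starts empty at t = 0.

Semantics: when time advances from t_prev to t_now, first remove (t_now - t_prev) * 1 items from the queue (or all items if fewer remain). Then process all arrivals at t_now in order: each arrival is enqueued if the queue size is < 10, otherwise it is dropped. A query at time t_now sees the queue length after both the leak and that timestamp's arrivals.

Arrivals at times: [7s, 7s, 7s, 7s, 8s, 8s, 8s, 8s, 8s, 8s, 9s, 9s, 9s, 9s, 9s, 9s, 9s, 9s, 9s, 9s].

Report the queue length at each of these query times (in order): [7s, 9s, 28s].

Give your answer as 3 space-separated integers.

Answer: 4 10 0

Derivation:
Queue lengths at query times:
  query t=7s: backlog = 4
  query t=9s: backlog = 10
  query t=28s: backlog = 0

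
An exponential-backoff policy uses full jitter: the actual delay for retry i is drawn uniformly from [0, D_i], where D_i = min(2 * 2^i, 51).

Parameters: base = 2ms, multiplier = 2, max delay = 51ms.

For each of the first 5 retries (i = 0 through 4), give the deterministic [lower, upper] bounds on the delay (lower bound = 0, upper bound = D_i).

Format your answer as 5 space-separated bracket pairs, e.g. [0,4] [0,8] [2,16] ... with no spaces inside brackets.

Answer: [0,2] [0,4] [0,8] [0,16] [0,32]

Derivation:
Computing bounds per retry:
  i=0: D_i=min(2*2^0,51)=2, bounds=[0,2]
  i=1: D_i=min(2*2^1,51)=4, bounds=[0,4]
  i=2: D_i=min(2*2^2,51)=8, bounds=[0,8]
  i=3: D_i=min(2*2^3,51)=16, bounds=[0,16]
  i=4: D_i=min(2*2^4,51)=32, bounds=[0,32]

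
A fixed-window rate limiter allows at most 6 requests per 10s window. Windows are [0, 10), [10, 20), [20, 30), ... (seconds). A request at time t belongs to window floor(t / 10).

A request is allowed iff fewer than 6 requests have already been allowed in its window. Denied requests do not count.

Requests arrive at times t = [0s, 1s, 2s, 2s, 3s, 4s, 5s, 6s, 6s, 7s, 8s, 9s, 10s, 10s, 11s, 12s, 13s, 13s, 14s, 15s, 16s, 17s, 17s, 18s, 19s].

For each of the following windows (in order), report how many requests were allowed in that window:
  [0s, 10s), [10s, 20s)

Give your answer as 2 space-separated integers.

Answer: 6 6

Derivation:
Processing requests:
  req#1 t=0s (window 0): ALLOW
  req#2 t=1s (window 0): ALLOW
  req#3 t=2s (window 0): ALLOW
  req#4 t=2s (window 0): ALLOW
  req#5 t=3s (window 0): ALLOW
  req#6 t=4s (window 0): ALLOW
  req#7 t=5s (window 0): DENY
  req#8 t=6s (window 0): DENY
  req#9 t=6s (window 0): DENY
  req#10 t=7s (window 0): DENY
  req#11 t=8s (window 0): DENY
  req#12 t=9s (window 0): DENY
  req#13 t=10s (window 1): ALLOW
  req#14 t=10s (window 1): ALLOW
  req#15 t=11s (window 1): ALLOW
  req#16 t=12s (window 1): ALLOW
  req#17 t=13s (window 1): ALLOW
  req#18 t=13s (window 1): ALLOW
  req#19 t=14s (window 1): DENY
  req#20 t=15s (window 1): DENY
  req#21 t=16s (window 1): DENY
  req#22 t=17s (window 1): DENY
  req#23 t=17s (window 1): DENY
  req#24 t=18s (window 1): DENY
  req#25 t=19s (window 1): DENY

Allowed counts by window: 6 6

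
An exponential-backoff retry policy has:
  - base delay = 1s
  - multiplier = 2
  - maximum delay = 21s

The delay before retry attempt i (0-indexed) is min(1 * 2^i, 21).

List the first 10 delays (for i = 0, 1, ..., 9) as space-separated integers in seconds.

Computing each delay:
  i=0: min(1*2^0, 21) = 1
  i=1: min(1*2^1, 21) = 2
  i=2: min(1*2^2, 21) = 4
  i=3: min(1*2^3, 21) = 8
  i=4: min(1*2^4, 21) = 16
  i=5: min(1*2^5, 21) = 21
  i=6: min(1*2^6, 21) = 21
  i=7: min(1*2^7, 21) = 21
  i=8: min(1*2^8, 21) = 21
  i=9: min(1*2^9, 21) = 21

Answer: 1 2 4 8 16 21 21 21 21 21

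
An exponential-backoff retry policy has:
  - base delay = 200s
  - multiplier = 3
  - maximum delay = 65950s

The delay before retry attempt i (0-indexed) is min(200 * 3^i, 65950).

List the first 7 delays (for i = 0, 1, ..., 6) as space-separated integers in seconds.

Computing each delay:
  i=0: min(200*3^0, 65950) = 200
  i=1: min(200*3^1, 65950) = 600
  i=2: min(200*3^2, 65950) = 1800
  i=3: min(200*3^3, 65950) = 5400
  i=4: min(200*3^4, 65950) = 16200
  i=5: min(200*3^5, 65950) = 48600
  i=6: min(200*3^6, 65950) = 65950

Answer: 200 600 1800 5400 16200 48600 65950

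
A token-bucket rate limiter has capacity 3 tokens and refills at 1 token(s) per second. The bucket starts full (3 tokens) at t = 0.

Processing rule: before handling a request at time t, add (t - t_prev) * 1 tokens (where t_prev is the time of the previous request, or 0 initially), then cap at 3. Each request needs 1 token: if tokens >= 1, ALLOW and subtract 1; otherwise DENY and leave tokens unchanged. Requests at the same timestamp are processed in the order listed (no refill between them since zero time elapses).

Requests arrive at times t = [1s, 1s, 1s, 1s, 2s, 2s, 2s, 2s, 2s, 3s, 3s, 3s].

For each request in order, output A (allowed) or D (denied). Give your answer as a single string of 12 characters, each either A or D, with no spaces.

Answer: AAADADDDDADD

Derivation:
Simulating step by step:
  req#1 t=1s: ALLOW
  req#2 t=1s: ALLOW
  req#3 t=1s: ALLOW
  req#4 t=1s: DENY
  req#5 t=2s: ALLOW
  req#6 t=2s: DENY
  req#7 t=2s: DENY
  req#8 t=2s: DENY
  req#9 t=2s: DENY
  req#10 t=3s: ALLOW
  req#11 t=3s: DENY
  req#12 t=3s: DENY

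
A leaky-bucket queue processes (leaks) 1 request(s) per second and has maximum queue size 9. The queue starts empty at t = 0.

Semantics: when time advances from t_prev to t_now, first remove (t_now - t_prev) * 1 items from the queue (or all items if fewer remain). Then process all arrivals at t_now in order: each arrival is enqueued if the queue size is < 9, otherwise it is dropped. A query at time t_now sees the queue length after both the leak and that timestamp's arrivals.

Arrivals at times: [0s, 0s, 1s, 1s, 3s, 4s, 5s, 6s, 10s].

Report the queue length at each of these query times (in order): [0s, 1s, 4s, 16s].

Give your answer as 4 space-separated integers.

Answer: 2 3 2 0

Derivation:
Queue lengths at query times:
  query t=0s: backlog = 2
  query t=1s: backlog = 3
  query t=4s: backlog = 2
  query t=16s: backlog = 0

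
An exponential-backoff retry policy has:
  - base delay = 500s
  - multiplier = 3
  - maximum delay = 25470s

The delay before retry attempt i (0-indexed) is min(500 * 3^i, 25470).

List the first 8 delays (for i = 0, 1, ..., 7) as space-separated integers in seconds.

Answer: 500 1500 4500 13500 25470 25470 25470 25470

Derivation:
Computing each delay:
  i=0: min(500*3^0, 25470) = 500
  i=1: min(500*3^1, 25470) = 1500
  i=2: min(500*3^2, 25470) = 4500
  i=3: min(500*3^3, 25470) = 13500
  i=4: min(500*3^4, 25470) = 25470
  i=5: min(500*3^5, 25470) = 25470
  i=6: min(500*3^6, 25470) = 25470
  i=7: min(500*3^7, 25470) = 25470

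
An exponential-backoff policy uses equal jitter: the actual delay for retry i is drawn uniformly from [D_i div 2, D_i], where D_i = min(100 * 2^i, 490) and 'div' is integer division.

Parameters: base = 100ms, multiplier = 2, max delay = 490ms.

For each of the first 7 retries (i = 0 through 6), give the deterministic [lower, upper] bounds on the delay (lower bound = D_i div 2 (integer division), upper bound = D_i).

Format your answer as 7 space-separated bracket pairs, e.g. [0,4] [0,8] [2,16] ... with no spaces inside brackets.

Answer: [50,100] [100,200] [200,400] [245,490] [245,490] [245,490] [245,490]

Derivation:
Computing bounds per retry:
  i=0: D_i=min(100*2^0,490)=100, bounds=[50,100]
  i=1: D_i=min(100*2^1,490)=200, bounds=[100,200]
  i=2: D_i=min(100*2^2,490)=400, bounds=[200,400]
  i=3: D_i=min(100*2^3,490)=490, bounds=[245,490]
  i=4: D_i=min(100*2^4,490)=490, bounds=[245,490]
  i=5: D_i=min(100*2^5,490)=490, bounds=[245,490]
  i=6: D_i=min(100*2^6,490)=490, bounds=[245,490]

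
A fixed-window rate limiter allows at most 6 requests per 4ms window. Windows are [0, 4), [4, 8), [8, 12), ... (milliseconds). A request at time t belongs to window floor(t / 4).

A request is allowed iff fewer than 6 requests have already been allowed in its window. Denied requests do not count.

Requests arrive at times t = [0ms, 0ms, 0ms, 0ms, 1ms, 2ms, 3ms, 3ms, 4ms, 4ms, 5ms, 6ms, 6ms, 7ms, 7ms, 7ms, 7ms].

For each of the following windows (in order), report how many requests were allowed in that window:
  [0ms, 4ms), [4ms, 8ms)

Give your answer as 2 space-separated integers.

Answer: 6 6

Derivation:
Processing requests:
  req#1 t=0ms (window 0): ALLOW
  req#2 t=0ms (window 0): ALLOW
  req#3 t=0ms (window 0): ALLOW
  req#4 t=0ms (window 0): ALLOW
  req#5 t=1ms (window 0): ALLOW
  req#6 t=2ms (window 0): ALLOW
  req#7 t=3ms (window 0): DENY
  req#8 t=3ms (window 0): DENY
  req#9 t=4ms (window 1): ALLOW
  req#10 t=4ms (window 1): ALLOW
  req#11 t=5ms (window 1): ALLOW
  req#12 t=6ms (window 1): ALLOW
  req#13 t=6ms (window 1): ALLOW
  req#14 t=7ms (window 1): ALLOW
  req#15 t=7ms (window 1): DENY
  req#16 t=7ms (window 1): DENY
  req#17 t=7ms (window 1): DENY

Allowed counts by window: 6 6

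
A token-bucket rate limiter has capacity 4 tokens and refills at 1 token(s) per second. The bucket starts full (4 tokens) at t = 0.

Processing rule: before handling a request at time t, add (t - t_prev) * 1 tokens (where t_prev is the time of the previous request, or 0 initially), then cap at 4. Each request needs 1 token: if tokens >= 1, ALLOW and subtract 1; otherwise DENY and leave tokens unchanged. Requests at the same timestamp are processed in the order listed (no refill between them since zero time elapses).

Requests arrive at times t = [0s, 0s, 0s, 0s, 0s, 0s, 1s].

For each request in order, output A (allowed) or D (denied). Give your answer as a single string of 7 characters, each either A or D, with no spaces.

Simulating step by step:
  req#1 t=0s: ALLOW
  req#2 t=0s: ALLOW
  req#3 t=0s: ALLOW
  req#4 t=0s: ALLOW
  req#5 t=0s: DENY
  req#6 t=0s: DENY
  req#7 t=1s: ALLOW

Answer: AAAADDA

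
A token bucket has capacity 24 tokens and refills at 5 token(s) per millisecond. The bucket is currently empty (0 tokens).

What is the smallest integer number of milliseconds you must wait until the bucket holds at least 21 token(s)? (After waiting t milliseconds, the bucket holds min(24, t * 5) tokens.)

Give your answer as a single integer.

Need t * 5 >= 21, so t >= 21/5.
Smallest integer t = ceil(21/5) = 5.

Answer: 5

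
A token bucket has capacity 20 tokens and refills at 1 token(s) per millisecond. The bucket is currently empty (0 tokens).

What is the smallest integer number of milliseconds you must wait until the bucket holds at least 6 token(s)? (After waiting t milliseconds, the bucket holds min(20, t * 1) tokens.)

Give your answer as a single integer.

Answer: 6

Derivation:
Need t * 1 >= 6, so t >= 6/1.
Smallest integer t = ceil(6/1) = 6.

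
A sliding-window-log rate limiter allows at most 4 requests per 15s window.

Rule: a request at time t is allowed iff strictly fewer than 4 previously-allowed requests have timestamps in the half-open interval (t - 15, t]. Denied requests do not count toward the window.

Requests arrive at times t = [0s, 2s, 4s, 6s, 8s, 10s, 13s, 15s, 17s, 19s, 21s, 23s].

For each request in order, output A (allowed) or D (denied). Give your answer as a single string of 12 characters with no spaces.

Answer: AAAADDDAAAAD

Derivation:
Tracking allowed requests in the window:
  req#1 t=0s: ALLOW
  req#2 t=2s: ALLOW
  req#3 t=4s: ALLOW
  req#4 t=6s: ALLOW
  req#5 t=8s: DENY
  req#6 t=10s: DENY
  req#7 t=13s: DENY
  req#8 t=15s: ALLOW
  req#9 t=17s: ALLOW
  req#10 t=19s: ALLOW
  req#11 t=21s: ALLOW
  req#12 t=23s: DENY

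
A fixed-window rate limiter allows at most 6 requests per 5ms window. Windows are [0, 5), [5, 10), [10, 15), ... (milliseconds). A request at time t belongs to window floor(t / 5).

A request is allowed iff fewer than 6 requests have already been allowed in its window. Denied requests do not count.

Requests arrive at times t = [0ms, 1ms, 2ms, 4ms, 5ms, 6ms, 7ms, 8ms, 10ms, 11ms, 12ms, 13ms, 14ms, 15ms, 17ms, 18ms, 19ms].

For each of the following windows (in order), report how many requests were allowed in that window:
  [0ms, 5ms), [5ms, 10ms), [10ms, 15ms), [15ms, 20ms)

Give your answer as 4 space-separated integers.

Processing requests:
  req#1 t=0ms (window 0): ALLOW
  req#2 t=1ms (window 0): ALLOW
  req#3 t=2ms (window 0): ALLOW
  req#4 t=4ms (window 0): ALLOW
  req#5 t=5ms (window 1): ALLOW
  req#6 t=6ms (window 1): ALLOW
  req#7 t=7ms (window 1): ALLOW
  req#8 t=8ms (window 1): ALLOW
  req#9 t=10ms (window 2): ALLOW
  req#10 t=11ms (window 2): ALLOW
  req#11 t=12ms (window 2): ALLOW
  req#12 t=13ms (window 2): ALLOW
  req#13 t=14ms (window 2): ALLOW
  req#14 t=15ms (window 3): ALLOW
  req#15 t=17ms (window 3): ALLOW
  req#16 t=18ms (window 3): ALLOW
  req#17 t=19ms (window 3): ALLOW

Allowed counts by window: 4 4 5 4

Answer: 4 4 5 4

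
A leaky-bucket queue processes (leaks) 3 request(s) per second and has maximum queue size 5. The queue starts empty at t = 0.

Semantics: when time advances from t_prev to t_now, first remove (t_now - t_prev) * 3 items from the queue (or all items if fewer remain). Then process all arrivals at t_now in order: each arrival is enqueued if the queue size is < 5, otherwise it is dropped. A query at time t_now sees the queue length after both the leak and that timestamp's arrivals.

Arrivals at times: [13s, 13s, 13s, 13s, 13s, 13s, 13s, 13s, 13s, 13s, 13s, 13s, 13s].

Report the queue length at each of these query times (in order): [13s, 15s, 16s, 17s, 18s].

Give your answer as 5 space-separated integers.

Answer: 5 0 0 0 0

Derivation:
Queue lengths at query times:
  query t=13s: backlog = 5
  query t=15s: backlog = 0
  query t=16s: backlog = 0
  query t=17s: backlog = 0
  query t=18s: backlog = 0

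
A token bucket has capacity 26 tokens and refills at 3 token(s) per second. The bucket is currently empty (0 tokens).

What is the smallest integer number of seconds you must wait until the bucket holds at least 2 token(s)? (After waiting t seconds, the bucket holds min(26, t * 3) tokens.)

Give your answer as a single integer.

Answer: 1

Derivation:
Need t * 3 >= 2, so t >= 2/3.
Smallest integer t = ceil(2/3) = 1.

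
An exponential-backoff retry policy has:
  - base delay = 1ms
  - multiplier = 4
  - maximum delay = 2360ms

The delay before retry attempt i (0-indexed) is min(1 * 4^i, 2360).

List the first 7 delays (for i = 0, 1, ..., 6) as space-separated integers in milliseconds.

Computing each delay:
  i=0: min(1*4^0, 2360) = 1
  i=1: min(1*4^1, 2360) = 4
  i=2: min(1*4^2, 2360) = 16
  i=3: min(1*4^3, 2360) = 64
  i=4: min(1*4^4, 2360) = 256
  i=5: min(1*4^5, 2360) = 1024
  i=6: min(1*4^6, 2360) = 2360

Answer: 1 4 16 64 256 1024 2360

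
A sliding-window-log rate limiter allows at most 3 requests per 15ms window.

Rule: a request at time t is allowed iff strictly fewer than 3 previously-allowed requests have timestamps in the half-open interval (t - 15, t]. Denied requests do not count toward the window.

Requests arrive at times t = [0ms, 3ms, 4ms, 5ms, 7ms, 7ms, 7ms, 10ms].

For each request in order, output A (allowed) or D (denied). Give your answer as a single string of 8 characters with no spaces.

Tracking allowed requests in the window:
  req#1 t=0ms: ALLOW
  req#2 t=3ms: ALLOW
  req#3 t=4ms: ALLOW
  req#4 t=5ms: DENY
  req#5 t=7ms: DENY
  req#6 t=7ms: DENY
  req#7 t=7ms: DENY
  req#8 t=10ms: DENY

Answer: AAADDDDD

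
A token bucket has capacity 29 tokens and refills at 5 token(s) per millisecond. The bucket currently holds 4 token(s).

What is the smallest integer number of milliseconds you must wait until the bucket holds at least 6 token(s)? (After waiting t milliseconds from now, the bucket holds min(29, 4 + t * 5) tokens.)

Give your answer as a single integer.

Answer: 1

Derivation:
Need 4 + t * 5 >= 6, so t >= 2/5.
Smallest integer t = ceil(2/5) = 1.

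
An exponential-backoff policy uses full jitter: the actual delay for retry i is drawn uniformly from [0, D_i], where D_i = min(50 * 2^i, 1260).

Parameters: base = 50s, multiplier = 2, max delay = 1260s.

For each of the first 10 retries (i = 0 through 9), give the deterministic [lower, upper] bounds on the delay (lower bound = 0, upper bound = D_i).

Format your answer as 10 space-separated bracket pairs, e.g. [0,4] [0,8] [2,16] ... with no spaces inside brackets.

Computing bounds per retry:
  i=0: D_i=min(50*2^0,1260)=50, bounds=[0,50]
  i=1: D_i=min(50*2^1,1260)=100, bounds=[0,100]
  i=2: D_i=min(50*2^2,1260)=200, bounds=[0,200]
  i=3: D_i=min(50*2^3,1260)=400, bounds=[0,400]
  i=4: D_i=min(50*2^4,1260)=800, bounds=[0,800]
  i=5: D_i=min(50*2^5,1260)=1260, bounds=[0,1260]
  i=6: D_i=min(50*2^6,1260)=1260, bounds=[0,1260]
  i=7: D_i=min(50*2^7,1260)=1260, bounds=[0,1260]
  i=8: D_i=min(50*2^8,1260)=1260, bounds=[0,1260]
  i=9: D_i=min(50*2^9,1260)=1260, bounds=[0,1260]

Answer: [0,50] [0,100] [0,200] [0,400] [0,800] [0,1260] [0,1260] [0,1260] [0,1260] [0,1260]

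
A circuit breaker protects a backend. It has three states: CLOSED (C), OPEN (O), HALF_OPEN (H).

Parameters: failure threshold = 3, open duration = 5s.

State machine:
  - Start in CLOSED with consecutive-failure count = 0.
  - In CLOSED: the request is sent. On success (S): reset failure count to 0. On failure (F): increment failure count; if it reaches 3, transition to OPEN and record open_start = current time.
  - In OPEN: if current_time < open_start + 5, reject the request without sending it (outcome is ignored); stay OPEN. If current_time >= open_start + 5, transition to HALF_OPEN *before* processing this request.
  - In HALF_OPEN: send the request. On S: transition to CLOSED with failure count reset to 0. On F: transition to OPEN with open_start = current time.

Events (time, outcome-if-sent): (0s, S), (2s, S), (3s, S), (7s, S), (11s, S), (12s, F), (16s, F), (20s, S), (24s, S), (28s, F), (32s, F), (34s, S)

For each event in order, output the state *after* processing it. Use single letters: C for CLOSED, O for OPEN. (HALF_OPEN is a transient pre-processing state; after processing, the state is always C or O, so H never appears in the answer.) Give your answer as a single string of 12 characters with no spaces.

State after each event:
  event#1 t=0s outcome=S: state=CLOSED
  event#2 t=2s outcome=S: state=CLOSED
  event#3 t=3s outcome=S: state=CLOSED
  event#4 t=7s outcome=S: state=CLOSED
  event#5 t=11s outcome=S: state=CLOSED
  event#6 t=12s outcome=F: state=CLOSED
  event#7 t=16s outcome=F: state=CLOSED
  event#8 t=20s outcome=S: state=CLOSED
  event#9 t=24s outcome=S: state=CLOSED
  event#10 t=28s outcome=F: state=CLOSED
  event#11 t=32s outcome=F: state=CLOSED
  event#12 t=34s outcome=S: state=CLOSED

Answer: CCCCCCCCCCCC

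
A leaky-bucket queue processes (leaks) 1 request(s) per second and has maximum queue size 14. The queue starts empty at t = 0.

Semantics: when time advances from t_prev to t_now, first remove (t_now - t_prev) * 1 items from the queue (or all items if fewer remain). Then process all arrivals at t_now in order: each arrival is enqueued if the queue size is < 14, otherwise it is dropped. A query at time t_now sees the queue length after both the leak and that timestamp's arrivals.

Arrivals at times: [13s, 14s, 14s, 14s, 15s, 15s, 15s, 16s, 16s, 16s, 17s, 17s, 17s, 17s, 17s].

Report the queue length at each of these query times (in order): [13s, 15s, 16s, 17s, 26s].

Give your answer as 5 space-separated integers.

Answer: 1 5 7 11 2

Derivation:
Queue lengths at query times:
  query t=13s: backlog = 1
  query t=15s: backlog = 5
  query t=16s: backlog = 7
  query t=17s: backlog = 11
  query t=26s: backlog = 2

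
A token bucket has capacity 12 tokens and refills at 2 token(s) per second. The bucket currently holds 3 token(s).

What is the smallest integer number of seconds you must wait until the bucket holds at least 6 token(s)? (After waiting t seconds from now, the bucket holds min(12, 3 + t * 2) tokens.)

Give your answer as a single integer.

Answer: 2

Derivation:
Need 3 + t * 2 >= 6, so t >= 3/2.
Smallest integer t = ceil(3/2) = 2.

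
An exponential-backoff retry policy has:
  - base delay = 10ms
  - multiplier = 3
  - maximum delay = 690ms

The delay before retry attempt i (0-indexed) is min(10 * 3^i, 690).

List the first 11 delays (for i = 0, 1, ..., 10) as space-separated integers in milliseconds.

Computing each delay:
  i=0: min(10*3^0, 690) = 10
  i=1: min(10*3^1, 690) = 30
  i=2: min(10*3^2, 690) = 90
  i=3: min(10*3^3, 690) = 270
  i=4: min(10*3^4, 690) = 690
  i=5: min(10*3^5, 690) = 690
  i=6: min(10*3^6, 690) = 690
  i=7: min(10*3^7, 690) = 690
  i=8: min(10*3^8, 690) = 690
  i=9: min(10*3^9, 690) = 690
  i=10: min(10*3^10, 690) = 690

Answer: 10 30 90 270 690 690 690 690 690 690 690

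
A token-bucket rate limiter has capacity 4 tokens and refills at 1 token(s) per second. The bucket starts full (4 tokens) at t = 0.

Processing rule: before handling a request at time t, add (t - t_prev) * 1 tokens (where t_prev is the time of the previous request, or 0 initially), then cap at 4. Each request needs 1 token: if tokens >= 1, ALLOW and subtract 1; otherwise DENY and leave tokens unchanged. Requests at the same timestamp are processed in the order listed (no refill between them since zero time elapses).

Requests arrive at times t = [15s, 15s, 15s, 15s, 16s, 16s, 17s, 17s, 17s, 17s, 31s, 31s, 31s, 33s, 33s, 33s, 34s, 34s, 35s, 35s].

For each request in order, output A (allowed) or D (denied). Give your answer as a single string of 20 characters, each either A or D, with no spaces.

Simulating step by step:
  req#1 t=15s: ALLOW
  req#2 t=15s: ALLOW
  req#3 t=15s: ALLOW
  req#4 t=15s: ALLOW
  req#5 t=16s: ALLOW
  req#6 t=16s: DENY
  req#7 t=17s: ALLOW
  req#8 t=17s: DENY
  req#9 t=17s: DENY
  req#10 t=17s: DENY
  req#11 t=31s: ALLOW
  req#12 t=31s: ALLOW
  req#13 t=31s: ALLOW
  req#14 t=33s: ALLOW
  req#15 t=33s: ALLOW
  req#16 t=33s: ALLOW
  req#17 t=34s: ALLOW
  req#18 t=34s: DENY
  req#19 t=35s: ALLOW
  req#20 t=35s: DENY

Answer: AAAAADADDDAAAAAAADAD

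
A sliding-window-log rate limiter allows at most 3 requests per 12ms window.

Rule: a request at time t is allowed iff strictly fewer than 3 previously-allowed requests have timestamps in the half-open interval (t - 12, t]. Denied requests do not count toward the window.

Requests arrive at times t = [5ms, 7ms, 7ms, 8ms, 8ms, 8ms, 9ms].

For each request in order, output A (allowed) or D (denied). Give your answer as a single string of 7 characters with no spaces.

Answer: AAADDDD

Derivation:
Tracking allowed requests in the window:
  req#1 t=5ms: ALLOW
  req#2 t=7ms: ALLOW
  req#3 t=7ms: ALLOW
  req#4 t=8ms: DENY
  req#5 t=8ms: DENY
  req#6 t=8ms: DENY
  req#7 t=9ms: DENY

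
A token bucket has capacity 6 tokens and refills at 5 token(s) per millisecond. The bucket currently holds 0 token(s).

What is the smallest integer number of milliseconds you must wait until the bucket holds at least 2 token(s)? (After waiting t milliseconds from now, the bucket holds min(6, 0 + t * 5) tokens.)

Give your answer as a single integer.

Answer: 1

Derivation:
Need 0 + t * 5 >= 2, so t >= 2/5.
Smallest integer t = ceil(2/5) = 1.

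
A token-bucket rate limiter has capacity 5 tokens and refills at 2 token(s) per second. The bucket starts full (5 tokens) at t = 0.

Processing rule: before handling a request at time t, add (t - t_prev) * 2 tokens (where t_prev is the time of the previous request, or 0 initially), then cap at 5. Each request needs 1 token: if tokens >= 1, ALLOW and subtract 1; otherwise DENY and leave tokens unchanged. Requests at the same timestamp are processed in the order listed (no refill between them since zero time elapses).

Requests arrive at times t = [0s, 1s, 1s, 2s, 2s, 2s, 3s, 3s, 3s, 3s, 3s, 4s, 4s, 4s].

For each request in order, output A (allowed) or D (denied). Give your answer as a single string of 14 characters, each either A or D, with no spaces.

Simulating step by step:
  req#1 t=0s: ALLOW
  req#2 t=1s: ALLOW
  req#3 t=1s: ALLOW
  req#4 t=2s: ALLOW
  req#5 t=2s: ALLOW
  req#6 t=2s: ALLOW
  req#7 t=3s: ALLOW
  req#8 t=3s: ALLOW
  req#9 t=3s: ALLOW
  req#10 t=3s: ALLOW
  req#11 t=3s: DENY
  req#12 t=4s: ALLOW
  req#13 t=4s: ALLOW
  req#14 t=4s: DENY

Answer: AAAAAAAAAADAAD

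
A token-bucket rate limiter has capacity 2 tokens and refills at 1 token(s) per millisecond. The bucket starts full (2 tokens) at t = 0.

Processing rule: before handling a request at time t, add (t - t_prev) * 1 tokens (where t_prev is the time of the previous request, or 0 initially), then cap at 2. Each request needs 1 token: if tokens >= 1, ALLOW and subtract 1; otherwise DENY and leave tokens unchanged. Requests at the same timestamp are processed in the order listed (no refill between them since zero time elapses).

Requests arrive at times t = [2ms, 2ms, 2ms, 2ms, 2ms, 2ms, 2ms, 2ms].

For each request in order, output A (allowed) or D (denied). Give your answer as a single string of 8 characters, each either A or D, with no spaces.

Simulating step by step:
  req#1 t=2ms: ALLOW
  req#2 t=2ms: ALLOW
  req#3 t=2ms: DENY
  req#4 t=2ms: DENY
  req#5 t=2ms: DENY
  req#6 t=2ms: DENY
  req#7 t=2ms: DENY
  req#8 t=2ms: DENY

Answer: AADDDDDD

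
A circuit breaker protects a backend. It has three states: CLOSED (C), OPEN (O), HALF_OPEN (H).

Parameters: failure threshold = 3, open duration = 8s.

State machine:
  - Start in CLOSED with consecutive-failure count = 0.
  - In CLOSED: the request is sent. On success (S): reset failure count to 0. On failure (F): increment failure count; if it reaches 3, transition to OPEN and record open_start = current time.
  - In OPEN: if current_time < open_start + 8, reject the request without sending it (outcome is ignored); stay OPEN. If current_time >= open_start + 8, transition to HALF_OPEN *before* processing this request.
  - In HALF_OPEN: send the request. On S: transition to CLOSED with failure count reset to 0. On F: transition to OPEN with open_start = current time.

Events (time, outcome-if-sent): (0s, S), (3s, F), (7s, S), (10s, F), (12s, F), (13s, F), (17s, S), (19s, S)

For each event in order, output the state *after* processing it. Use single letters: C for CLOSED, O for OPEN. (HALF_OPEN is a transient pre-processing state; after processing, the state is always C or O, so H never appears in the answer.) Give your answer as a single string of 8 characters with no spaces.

State after each event:
  event#1 t=0s outcome=S: state=CLOSED
  event#2 t=3s outcome=F: state=CLOSED
  event#3 t=7s outcome=S: state=CLOSED
  event#4 t=10s outcome=F: state=CLOSED
  event#5 t=12s outcome=F: state=CLOSED
  event#6 t=13s outcome=F: state=OPEN
  event#7 t=17s outcome=S: state=OPEN
  event#8 t=19s outcome=S: state=OPEN

Answer: CCCCCOOO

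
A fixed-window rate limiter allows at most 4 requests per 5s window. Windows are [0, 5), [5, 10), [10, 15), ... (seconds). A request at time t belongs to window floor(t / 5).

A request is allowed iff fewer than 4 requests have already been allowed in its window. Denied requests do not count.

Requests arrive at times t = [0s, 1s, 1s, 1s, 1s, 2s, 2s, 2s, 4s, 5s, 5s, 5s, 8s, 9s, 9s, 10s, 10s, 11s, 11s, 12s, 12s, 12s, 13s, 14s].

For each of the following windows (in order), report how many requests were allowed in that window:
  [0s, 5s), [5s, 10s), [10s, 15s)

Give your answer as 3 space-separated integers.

Answer: 4 4 4

Derivation:
Processing requests:
  req#1 t=0s (window 0): ALLOW
  req#2 t=1s (window 0): ALLOW
  req#3 t=1s (window 0): ALLOW
  req#4 t=1s (window 0): ALLOW
  req#5 t=1s (window 0): DENY
  req#6 t=2s (window 0): DENY
  req#7 t=2s (window 0): DENY
  req#8 t=2s (window 0): DENY
  req#9 t=4s (window 0): DENY
  req#10 t=5s (window 1): ALLOW
  req#11 t=5s (window 1): ALLOW
  req#12 t=5s (window 1): ALLOW
  req#13 t=8s (window 1): ALLOW
  req#14 t=9s (window 1): DENY
  req#15 t=9s (window 1): DENY
  req#16 t=10s (window 2): ALLOW
  req#17 t=10s (window 2): ALLOW
  req#18 t=11s (window 2): ALLOW
  req#19 t=11s (window 2): ALLOW
  req#20 t=12s (window 2): DENY
  req#21 t=12s (window 2): DENY
  req#22 t=12s (window 2): DENY
  req#23 t=13s (window 2): DENY
  req#24 t=14s (window 2): DENY

Allowed counts by window: 4 4 4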